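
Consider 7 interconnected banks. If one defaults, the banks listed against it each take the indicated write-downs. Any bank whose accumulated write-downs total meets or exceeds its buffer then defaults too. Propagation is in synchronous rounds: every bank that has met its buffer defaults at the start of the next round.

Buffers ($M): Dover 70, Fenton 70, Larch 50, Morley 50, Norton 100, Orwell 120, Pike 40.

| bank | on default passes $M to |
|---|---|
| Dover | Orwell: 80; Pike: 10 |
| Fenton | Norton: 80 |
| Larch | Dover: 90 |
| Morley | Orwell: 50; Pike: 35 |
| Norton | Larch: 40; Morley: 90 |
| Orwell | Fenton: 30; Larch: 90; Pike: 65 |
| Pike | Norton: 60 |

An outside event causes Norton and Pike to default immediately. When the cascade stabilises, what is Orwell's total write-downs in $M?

50

Round 1 — Norton, Pike default (initial).
  Larch: +40 → 40 < 50
  Morley: +90 → 90 ≥ 50
Round 2 — Morley defaults.
  Orwell: +50 → 50 < 120
No further defaults.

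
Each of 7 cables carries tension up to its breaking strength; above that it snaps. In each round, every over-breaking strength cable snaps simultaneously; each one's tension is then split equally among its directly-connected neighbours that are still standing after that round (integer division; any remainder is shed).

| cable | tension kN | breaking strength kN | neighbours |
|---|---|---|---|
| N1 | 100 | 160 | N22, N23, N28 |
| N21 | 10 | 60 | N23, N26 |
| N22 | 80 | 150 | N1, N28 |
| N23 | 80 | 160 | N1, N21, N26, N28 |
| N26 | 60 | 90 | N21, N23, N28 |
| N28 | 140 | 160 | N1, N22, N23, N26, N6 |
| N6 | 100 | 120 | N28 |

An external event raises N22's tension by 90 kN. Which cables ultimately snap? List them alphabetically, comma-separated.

N1, N21, N22, N23, N26, N28, N6

Round 1 — N22 at 170 > 150. N22 snaps.
  N22 sheds 170 kN to N1, N28: 85 each.
    N1: 100+85 = 185 > 160
    N28: 140+85 = 225 > 160
Round 2 — N1, N28 snap.
  N1 sheds 185 kN to N23: 185 each.
    N23: 80+185 = 265 > 160
  N28 sheds 225 kN to N23, N26, N6: 75 each.
    N23: 265+75 = 340 > 160
    N26: 60+75 = 135 > 90
    N6: 100+75 = 175 > 120
Round 3 — N23, N26, N6 snap.
  N23 sheds 340 kN to N21: 340 each.
    N21: 10+340 = 350 > 60
  N26 sheds 135 kN to N21: 135 each.
    N21: 350+135 = 485 > 60
  N6 sheds 175 kN: no online neighbours, lost.
Round 4 — N21 snaps.
  N21 sheds 485 kN: no online neighbours, lost.
No further breaks.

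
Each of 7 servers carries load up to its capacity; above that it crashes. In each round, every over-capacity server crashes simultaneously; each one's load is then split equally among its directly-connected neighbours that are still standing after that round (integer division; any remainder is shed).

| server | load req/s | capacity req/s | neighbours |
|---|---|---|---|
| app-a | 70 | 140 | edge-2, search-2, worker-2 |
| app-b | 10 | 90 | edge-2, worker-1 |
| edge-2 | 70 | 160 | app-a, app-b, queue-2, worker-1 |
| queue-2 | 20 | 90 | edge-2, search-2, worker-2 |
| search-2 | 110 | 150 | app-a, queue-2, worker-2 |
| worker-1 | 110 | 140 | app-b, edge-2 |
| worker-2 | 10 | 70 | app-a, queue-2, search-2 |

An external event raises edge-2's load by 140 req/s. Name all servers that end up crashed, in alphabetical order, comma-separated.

Round 1 — edge-2 at 210 > 160. edge-2 crashes.
  edge-2 sheds 210 req/s to app-a, app-b, queue-2, worker-1: 52 each (2 lost).
    app-a: 70+52 = 122 ≤ 140
    app-b: 10+52 = 62 ≤ 90
    queue-2: 20+52 = 72 ≤ 90
    worker-1: 110+52 = 162 > 140
Round 2 — worker-1 crashes.
  worker-1 sheds 162 req/s to app-b: 162 each.
    app-b: 62+162 = 224 > 90
Round 3 — app-b crashes.
  app-b sheds 224 req/s: no online neighbours, lost.
No further crashes.

app-b, edge-2, worker-1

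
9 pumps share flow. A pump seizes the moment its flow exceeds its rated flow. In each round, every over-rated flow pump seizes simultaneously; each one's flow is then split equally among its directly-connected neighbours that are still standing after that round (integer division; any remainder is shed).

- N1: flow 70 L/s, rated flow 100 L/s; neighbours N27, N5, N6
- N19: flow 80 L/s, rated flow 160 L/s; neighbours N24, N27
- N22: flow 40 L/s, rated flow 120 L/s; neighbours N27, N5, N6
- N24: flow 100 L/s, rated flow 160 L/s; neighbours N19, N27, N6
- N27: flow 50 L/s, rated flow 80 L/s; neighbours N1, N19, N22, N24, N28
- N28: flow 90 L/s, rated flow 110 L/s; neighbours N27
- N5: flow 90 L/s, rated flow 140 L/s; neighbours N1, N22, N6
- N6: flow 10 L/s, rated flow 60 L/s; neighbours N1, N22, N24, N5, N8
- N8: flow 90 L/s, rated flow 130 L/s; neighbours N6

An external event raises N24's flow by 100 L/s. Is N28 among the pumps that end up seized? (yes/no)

yes

Round 1 — N24 at 200 > 160. N24 seizes.
  N24 sheds 200 L/s to N19, N27, N6: 66 each (2 lost).
    N19: 80+66 = 146 ≤ 160
    N27: 50+66 = 116 > 80
    N6: 10+66 = 76 > 60
Round 2 — N27, N6 seize.
  N27 sheds 116 L/s to N1, N19, N22, N28: 29 each.
    N1: 70+29 = 99 ≤ 100
    N19: 146+29 = 175 > 160
    N22: 40+29 = 69 ≤ 120
    N28: 90+29 = 119 > 110
  N6 sheds 76 L/s to N1, N22, N5, N8: 19 each.
    N1: 99+19 = 118 > 100
    N22: 69+19 = 88 ≤ 120
    N5: 90+19 = 109 ≤ 140
    N8: 90+19 = 109 ≤ 130
Round 3 — N1, N19, N28 seize.
  N1 sheds 118 L/s to N5: 118 each.
    N5: 109+118 = 227 > 140
  N19 sheds 175 L/s: no online neighbours, lost.
  N28 sheds 119 L/s: no online neighbours, lost.
Round 4 — N5 seizes.
  N5 sheds 227 L/s to N22: 227 each.
    N22: 88+227 = 315 > 120
Round 5 — N22 seizes.
  N22 sheds 315 L/s: no online neighbours, lost.
No further seizures.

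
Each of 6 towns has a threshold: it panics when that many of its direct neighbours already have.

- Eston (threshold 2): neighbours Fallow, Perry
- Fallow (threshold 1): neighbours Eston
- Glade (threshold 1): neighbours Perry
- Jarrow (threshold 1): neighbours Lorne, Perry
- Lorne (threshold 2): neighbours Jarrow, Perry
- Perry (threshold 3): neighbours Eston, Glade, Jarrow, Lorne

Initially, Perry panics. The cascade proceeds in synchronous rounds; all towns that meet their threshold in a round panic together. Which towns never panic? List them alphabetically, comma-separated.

Eston, Fallow

Round 1 — Perry panics (initial).
Round 2 — checking thresholds:
  Eston: 1 of 2 neighbours < 2, below threshold.
  Glade: 1 of 1 neighbours ≥ 1, panics.
  Jarrow: 1 of 2 neighbours ≥ 1, panics.
  Lorne: 1 of 2 neighbours < 2, below threshold.
Round 3 — checking thresholds:
  Eston: 1 of 2 neighbours < 2, below threshold.
  Lorne: 2 of 2 neighbours ≥ 2, panics.
Round 4 — no new panics; cascade stops.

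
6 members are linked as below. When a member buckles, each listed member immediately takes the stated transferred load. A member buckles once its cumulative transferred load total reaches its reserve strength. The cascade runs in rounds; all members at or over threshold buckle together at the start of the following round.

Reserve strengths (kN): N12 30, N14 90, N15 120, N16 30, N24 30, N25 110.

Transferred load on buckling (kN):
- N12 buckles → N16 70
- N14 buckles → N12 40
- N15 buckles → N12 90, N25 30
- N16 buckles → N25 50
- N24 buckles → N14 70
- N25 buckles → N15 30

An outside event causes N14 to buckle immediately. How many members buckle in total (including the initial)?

Round 1 — N14 buckles (initial).
  N12: +40 → 40 ≥ 30
Round 2 — N12 buckles.
  N16: +70 → 70 ≥ 30
Round 3 — N16 buckles.
  N25: +50 → 50 < 110
No further bucklings.

3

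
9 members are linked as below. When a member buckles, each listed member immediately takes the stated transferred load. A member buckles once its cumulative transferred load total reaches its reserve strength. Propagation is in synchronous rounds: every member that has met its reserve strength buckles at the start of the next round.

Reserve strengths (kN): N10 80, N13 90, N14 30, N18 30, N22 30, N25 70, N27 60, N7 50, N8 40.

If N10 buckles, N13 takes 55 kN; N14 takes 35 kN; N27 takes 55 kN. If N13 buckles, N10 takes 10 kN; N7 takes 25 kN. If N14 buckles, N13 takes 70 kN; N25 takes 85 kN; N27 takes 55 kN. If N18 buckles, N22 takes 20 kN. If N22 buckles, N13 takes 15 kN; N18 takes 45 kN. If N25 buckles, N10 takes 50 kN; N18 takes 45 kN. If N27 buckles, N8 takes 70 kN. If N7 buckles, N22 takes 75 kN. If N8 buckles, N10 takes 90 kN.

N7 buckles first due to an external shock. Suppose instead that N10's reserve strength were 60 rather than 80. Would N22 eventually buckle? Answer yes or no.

With N10's reserve strength at 60:
Round 1 — N7 buckles (initial).
  N22: +75 → 75 ≥ 30
Round 2 — N22 buckles.
  N13: +15 → 15 < 90
  N18: +45 → 45 ≥ 30
Round 3 — N18 buckles.
No further bucklings.

yes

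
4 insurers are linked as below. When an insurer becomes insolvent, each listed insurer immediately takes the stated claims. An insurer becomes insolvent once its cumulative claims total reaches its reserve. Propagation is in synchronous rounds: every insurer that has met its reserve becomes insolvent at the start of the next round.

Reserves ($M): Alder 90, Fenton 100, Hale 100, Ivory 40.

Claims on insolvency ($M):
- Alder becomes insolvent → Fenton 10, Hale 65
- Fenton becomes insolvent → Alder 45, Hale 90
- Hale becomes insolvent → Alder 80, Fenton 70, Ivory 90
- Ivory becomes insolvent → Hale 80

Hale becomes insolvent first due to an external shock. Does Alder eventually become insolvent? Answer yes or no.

Round 1 — Hale becomes insolvent (initial).
  Alder: +80 → 80 < 90
  Fenton: +70 → 70 < 100
  Ivory: +90 → 90 ≥ 40
Round 2 — Ivory becomes insolvent.
No further insolvencies.

no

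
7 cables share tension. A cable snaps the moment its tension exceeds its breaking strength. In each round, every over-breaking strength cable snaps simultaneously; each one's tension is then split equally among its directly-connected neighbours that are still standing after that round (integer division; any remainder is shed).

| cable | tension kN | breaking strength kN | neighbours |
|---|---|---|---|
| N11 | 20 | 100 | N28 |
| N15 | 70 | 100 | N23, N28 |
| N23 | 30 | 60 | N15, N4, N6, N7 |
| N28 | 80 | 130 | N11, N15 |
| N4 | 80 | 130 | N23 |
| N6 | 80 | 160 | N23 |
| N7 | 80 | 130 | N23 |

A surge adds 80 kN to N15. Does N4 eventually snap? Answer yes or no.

Round 1 — N15 at 150 > 100. N15 snaps.
  N15 sheds 150 kN to N23, N28: 75 each.
    N23: 30+75 = 105 > 60
    N28: 80+75 = 155 > 130
Round 2 — N23, N28 snap.
  N23 sheds 105 kN to N4, N6, N7: 35 each.
    N4: 80+35 = 115 ≤ 130
    N6: 80+35 = 115 ≤ 160
    N7: 80+35 = 115 ≤ 130
  N28 sheds 155 kN to N11: 155 each.
    N11: 20+155 = 175 > 100
Round 3 — N11 snaps.
  N11 sheds 175 kN: no online neighbours, lost.
No further breaks.

no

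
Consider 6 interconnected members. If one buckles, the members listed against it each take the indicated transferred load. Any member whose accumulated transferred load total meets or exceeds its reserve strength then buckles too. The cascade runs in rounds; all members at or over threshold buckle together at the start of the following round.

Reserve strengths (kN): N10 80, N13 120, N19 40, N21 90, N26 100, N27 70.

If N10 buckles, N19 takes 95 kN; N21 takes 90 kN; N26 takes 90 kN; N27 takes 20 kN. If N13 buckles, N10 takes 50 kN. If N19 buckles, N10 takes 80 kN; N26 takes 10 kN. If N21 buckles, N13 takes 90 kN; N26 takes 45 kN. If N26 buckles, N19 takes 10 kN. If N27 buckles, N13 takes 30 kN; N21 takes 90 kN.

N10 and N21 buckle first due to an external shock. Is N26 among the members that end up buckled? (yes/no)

Round 1 — N10, N21 buckle (initial).
  N13: +90 → 90 < 120
  N19: +95 → 95 ≥ 40
  N26: +90+45 → 135 ≥ 100
  N27: +20 → 20 < 70
Round 2 — N19, N26 buckle.
No further bucklings.

yes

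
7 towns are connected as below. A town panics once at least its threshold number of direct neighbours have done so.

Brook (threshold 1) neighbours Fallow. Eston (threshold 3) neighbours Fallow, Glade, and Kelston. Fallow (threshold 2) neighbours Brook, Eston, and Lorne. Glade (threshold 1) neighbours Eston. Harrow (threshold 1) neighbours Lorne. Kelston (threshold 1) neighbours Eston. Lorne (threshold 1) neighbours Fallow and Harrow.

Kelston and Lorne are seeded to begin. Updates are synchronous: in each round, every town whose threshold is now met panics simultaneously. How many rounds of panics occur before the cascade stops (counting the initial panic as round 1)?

Round 1 — Kelston, Lorne panic (initial).
Round 2 — checking thresholds:
  Eston: 1 of 3 neighbours < 3, not yet.
  Fallow: 1 of 3 neighbours < 2, not yet.
  Harrow: 1 of 1 neighbours ≥ 1, panics.
Round 3 — no new panics; cascade stops.

2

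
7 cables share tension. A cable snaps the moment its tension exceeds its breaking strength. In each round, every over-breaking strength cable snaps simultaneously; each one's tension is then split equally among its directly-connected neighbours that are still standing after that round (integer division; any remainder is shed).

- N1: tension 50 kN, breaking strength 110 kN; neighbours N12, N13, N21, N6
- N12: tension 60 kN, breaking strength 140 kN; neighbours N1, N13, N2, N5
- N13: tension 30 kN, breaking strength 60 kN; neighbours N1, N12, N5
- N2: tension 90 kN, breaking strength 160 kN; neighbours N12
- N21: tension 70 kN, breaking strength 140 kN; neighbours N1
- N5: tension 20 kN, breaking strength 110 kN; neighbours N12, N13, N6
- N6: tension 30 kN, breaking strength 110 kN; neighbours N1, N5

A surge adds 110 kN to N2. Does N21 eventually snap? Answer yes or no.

no

Round 1 — N2 at 200 > 160. N2 snaps.
  N2 sheds 200 kN to N12: 200 each.
    N12: 60+200 = 260 > 140
Round 2 — N12 snaps.
  N12 sheds 260 kN to N1, N13, N5: 86 each (2 lost).
    N1: 50+86 = 136 > 110
    N13: 30+86 = 116 > 60
    N5: 20+86 = 106 ≤ 110
Round 3 — N1, N13 snap.
  N1 sheds 136 kN to N21, N6: 68 each.
    N21: 70+68 = 138 ≤ 140
    N6: 30+68 = 98 ≤ 110
  N13 sheds 116 kN to N5: 116 each.
    N5: 106+116 = 222 > 110
Round 4 — N5 snaps.
  N5 sheds 222 kN to N6: 222 each.
    N6: 98+222 = 320 > 110
Round 5 — N6 snaps.
  N6 sheds 320 kN: no online neighbours, lost.
No further breaks.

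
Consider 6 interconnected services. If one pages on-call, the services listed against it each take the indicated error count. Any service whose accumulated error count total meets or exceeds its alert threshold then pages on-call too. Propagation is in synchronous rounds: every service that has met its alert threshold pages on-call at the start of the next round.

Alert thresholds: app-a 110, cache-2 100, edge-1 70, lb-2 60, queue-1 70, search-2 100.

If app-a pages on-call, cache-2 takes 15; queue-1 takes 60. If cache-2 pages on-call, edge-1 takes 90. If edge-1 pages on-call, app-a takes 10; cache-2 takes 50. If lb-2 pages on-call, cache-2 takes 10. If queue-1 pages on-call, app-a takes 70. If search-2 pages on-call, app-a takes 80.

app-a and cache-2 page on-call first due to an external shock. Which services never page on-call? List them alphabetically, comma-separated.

lb-2, queue-1, search-2

Round 1 — app-a, cache-2 page on-call (initial).
  edge-1: +90 → 90 ≥ 70
  queue-1: +60 → 60 < 70
Round 2 — edge-1 pages on-call.
No further pages.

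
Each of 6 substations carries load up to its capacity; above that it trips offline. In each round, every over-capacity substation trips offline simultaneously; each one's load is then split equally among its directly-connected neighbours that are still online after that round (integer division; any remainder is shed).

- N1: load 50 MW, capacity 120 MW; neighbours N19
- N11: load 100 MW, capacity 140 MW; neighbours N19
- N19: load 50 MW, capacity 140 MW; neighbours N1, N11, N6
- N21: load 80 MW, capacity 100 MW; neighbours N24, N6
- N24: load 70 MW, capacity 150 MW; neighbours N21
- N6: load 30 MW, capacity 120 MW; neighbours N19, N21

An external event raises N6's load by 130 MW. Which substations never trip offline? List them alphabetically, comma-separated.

Round 1 — N6 at 160 > 120. N6 trips offline.
  N6 sheds 160 MW to N19, N21: 80 each.
    N19: 50+80 = 130 ≤ 140
    N21: 80+80 = 160 > 100
Round 2 — N21 trips offline.
  N21 sheds 160 MW to N24: 160 each.
    N24: 70+160 = 230 > 150
Round 3 — N24 trips offline.
  N24 sheds 230 MW: no online neighbours, lost.
No further trips.

N1, N11, N19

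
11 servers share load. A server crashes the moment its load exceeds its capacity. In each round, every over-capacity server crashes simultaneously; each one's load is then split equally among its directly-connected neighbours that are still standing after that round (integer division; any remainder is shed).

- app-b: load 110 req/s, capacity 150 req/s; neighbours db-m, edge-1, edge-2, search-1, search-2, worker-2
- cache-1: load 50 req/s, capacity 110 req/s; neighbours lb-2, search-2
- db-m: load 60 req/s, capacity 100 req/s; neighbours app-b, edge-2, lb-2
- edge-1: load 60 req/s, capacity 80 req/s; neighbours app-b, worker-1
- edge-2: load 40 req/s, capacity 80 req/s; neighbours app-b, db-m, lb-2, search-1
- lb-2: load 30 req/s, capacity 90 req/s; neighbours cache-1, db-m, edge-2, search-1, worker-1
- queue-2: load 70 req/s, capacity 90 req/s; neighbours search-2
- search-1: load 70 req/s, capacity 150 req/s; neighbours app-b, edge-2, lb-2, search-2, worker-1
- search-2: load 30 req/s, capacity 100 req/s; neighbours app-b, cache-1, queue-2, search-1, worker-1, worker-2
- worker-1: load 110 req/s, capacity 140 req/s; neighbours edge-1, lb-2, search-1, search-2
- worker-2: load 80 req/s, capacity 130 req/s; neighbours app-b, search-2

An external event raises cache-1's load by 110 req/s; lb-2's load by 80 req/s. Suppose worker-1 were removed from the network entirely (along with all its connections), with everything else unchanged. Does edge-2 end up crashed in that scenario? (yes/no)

With worker-1 removed:
Round 1 — cache-1 at 160 > 110; lb-2 at 110 > 90. cache-1, lb-2 crash.
  cache-1 sheds 160 req/s to search-2: 160 each.
    search-2: 30+160 = 190 > 100
  lb-2 sheds 110 req/s to db-m, edge-2, search-1: 36 each (2 lost).
    db-m: 60+36 = 96 ≤ 100
    edge-2: 40+36 = 76 ≤ 80
    search-1: 70+36 = 106 ≤ 150
Round 2 — search-2 crashes.
  search-2 sheds 190 req/s to app-b, queue-2, search-1, worker-2: 47 each (2 lost).
    app-b: 110+47 = 157 > 150
    queue-2: 70+47 = 117 > 90
    search-1: 106+47 = 153 > 150
    worker-2: 80+47 = 127 ≤ 130
Round 3 — app-b, queue-2, search-1 crash.
  app-b sheds 157 req/s to db-m, edge-1, edge-2, worker-2: 39 each (1 lost).
    db-m: 96+39 = 135 > 100
    edge-1: 60+39 = 99 > 80
    edge-2: 76+39 = 115 > 80
    worker-2: 127+39 = 166 > 130
  queue-2 sheds 117 req/s: no online neighbours, lost.
  search-1 sheds 153 req/s to edge-2: 153 each.
    edge-2: 115+153 = 268 > 80
Round 4 — db-m, edge-1, edge-2, worker-2 crash.
  db-m sheds 135 req/s: no online neighbours, lost.
  edge-1 sheds 99 req/s: no online neighbours, lost.
  edge-2 sheds 268 req/s: no online neighbours, lost.
  worker-2 sheds 166 req/s: no online neighbours, lost.
No further crashes.

yes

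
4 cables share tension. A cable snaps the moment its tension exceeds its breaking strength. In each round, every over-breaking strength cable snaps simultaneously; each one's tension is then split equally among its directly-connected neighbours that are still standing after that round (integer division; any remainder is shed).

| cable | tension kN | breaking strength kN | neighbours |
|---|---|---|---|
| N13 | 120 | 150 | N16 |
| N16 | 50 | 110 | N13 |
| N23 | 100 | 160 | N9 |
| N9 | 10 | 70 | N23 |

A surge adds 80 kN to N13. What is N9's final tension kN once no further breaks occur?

Round 1 — N13 at 200 > 150. N13 snaps.
  N13 sheds 200 kN to N16: 200 each.
    N16: 50+200 = 250 > 110
Round 2 — N16 snaps.
  N16 sheds 250 kN: no online neighbours, lost.
No further breaks.

10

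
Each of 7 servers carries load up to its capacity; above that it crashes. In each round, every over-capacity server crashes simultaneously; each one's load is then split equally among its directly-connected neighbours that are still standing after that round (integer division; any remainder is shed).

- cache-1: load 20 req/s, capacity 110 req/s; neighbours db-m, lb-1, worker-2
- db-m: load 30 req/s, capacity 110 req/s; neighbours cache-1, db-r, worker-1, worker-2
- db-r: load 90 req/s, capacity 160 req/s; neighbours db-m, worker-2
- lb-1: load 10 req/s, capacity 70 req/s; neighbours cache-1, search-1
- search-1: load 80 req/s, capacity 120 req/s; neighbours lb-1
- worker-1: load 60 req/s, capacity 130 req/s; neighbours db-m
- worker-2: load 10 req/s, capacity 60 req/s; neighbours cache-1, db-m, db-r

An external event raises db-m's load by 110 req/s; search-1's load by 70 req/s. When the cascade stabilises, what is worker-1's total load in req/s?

95

Round 1 — db-m at 140 > 110; search-1 at 150 > 120. db-m, search-1 crash.
  db-m sheds 140 req/s to cache-1, db-r, worker-1, worker-2: 35 each.
    cache-1: 20+35 = 55 ≤ 110
    db-r: 90+35 = 125 ≤ 160
    worker-1: 60+35 = 95 ≤ 130
    worker-2: 10+35 = 45 ≤ 60
  search-1 sheds 150 req/s to lb-1: 150 each.
    lb-1: 10+150 = 160 > 70
Round 2 — lb-1 crashes.
  lb-1 sheds 160 req/s to cache-1: 160 each.
    cache-1: 55+160 = 215 > 110
Round 3 — cache-1 crashes.
  cache-1 sheds 215 req/s to worker-2: 215 each.
    worker-2: 45+215 = 260 > 60
Round 4 — worker-2 crashes.
  worker-2 sheds 260 req/s to db-r: 260 each.
    db-r: 125+260 = 385 > 160
Round 5 — db-r crashes.
  db-r sheds 385 req/s: no online neighbours, lost.
No further crashes.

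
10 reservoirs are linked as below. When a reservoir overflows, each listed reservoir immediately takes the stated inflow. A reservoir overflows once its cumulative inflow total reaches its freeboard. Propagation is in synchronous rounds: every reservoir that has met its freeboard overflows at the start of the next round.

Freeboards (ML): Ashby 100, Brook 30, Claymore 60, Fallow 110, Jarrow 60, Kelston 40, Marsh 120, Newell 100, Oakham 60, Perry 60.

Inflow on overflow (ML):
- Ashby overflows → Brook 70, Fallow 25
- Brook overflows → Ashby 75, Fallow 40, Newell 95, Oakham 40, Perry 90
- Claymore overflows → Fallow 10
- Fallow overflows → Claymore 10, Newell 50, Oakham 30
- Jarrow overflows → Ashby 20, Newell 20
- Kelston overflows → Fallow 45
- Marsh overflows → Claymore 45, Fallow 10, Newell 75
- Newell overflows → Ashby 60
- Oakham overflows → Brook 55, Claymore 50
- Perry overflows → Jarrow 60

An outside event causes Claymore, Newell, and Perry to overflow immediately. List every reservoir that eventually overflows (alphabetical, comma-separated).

Claymore, Jarrow, Newell, Perry

Round 1 — Claymore, Newell, Perry overflow (initial).
  Ashby: +60 → 60 < 100
  Fallow: +10 → 10 < 110
  Jarrow: +60 → 60 ≥ 60
Round 2 — Jarrow overflows.
  Ashby: +20 → 80 < 100
No further overflows.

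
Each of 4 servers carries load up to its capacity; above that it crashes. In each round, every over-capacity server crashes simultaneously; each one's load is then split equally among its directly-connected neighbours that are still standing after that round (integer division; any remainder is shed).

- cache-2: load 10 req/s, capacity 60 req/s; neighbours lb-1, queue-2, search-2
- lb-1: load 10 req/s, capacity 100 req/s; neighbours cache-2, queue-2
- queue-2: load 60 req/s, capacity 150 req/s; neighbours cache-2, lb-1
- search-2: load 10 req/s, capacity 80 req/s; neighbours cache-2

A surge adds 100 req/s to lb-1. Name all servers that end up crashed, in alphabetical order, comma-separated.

Round 1 — lb-1 at 110 > 100. lb-1 crashes.
  lb-1 sheds 110 req/s to cache-2, queue-2: 55 each.
    cache-2: 10+55 = 65 > 60
    queue-2: 60+55 = 115 ≤ 150
Round 2 — cache-2 crashes.
  cache-2 sheds 65 req/s to queue-2, search-2: 32 each (1 lost).
    queue-2: 115+32 = 147 ≤ 150
    search-2: 10+32 = 42 ≤ 80
No further crashes.

cache-2, lb-1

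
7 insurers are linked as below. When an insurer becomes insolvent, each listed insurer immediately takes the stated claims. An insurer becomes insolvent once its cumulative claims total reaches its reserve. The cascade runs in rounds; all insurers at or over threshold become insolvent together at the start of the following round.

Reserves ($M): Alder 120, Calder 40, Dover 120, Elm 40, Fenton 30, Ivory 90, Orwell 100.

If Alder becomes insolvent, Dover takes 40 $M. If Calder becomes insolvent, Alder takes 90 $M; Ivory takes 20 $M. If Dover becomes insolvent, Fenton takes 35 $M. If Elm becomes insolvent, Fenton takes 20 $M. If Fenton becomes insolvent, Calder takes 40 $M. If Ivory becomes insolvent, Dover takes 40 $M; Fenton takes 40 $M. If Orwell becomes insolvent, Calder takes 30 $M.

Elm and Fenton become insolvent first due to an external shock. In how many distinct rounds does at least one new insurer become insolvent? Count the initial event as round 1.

2

Round 1 — Elm, Fenton become insolvent (initial).
  Calder: +40 → 40 ≥ 40
Round 2 — Calder becomes insolvent.
  Alder: +90 → 90 < 120
  Ivory: +20 → 20 < 90
No further insolvencies.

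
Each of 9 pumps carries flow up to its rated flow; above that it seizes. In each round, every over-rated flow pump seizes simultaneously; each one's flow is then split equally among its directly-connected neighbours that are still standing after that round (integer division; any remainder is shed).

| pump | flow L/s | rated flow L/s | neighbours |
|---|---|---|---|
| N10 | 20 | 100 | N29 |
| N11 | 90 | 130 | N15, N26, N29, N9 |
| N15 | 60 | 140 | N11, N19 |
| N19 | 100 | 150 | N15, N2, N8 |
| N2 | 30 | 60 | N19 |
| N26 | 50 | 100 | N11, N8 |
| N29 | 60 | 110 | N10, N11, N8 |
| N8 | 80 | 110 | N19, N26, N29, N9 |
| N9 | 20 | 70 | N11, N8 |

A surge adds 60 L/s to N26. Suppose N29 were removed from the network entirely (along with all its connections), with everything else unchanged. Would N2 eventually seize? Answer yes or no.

With N29 removed:
Round 1 — N26 at 110 > 100. N26 seizes.
  N26 sheds 110 L/s to N11, N8: 55 each.
    N11: 90+55 = 145 > 130
    N8: 80+55 = 135 > 110
Round 2 — N11, N8 seize.
  N11 sheds 145 L/s to N15, N9: 72 each (1 lost).
    N15: 60+72 = 132 ≤ 140
    N9: 20+72 = 92 > 70
  N8 sheds 135 L/s to N19, N9: 67 each (1 lost).
    N19: 100+67 = 167 > 150
    N9: 92+67 = 159 > 70
Round 3 — N19, N9 seize.
  N19 sheds 167 L/s to N15, N2: 83 each (1 lost).
    N15: 132+83 = 215 > 140
    N2: 30+83 = 113 > 60
  N9 sheds 159 L/s: no online neighbours, lost.
Round 4 — N15, N2 seize.
  N15 sheds 215 L/s: no online neighbours, lost.
  N2 sheds 113 L/s: no online neighbours, lost.
No further seizures.

yes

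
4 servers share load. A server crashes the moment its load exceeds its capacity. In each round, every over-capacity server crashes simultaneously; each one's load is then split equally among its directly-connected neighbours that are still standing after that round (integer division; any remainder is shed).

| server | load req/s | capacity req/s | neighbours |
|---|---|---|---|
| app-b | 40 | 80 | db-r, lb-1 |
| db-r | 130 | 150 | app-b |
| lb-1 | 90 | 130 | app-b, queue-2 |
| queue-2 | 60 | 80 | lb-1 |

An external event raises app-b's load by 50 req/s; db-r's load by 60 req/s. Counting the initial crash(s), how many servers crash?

4

Round 1 — app-b at 90 > 80; db-r at 190 > 150. app-b, db-r crash.
  app-b sheds 90 req/s to lb-1: 90 each.
    lb-1: 90+90 = 180 > 130
  db-r sheds 190 req/s: no online neighbours, lost.
Round 2 — lb-1 crashes.
  lb-1 sheds 180 req/s to queue-2: 180 each.
    queue-2: 60+180 = 240 > 80
Round 3 — queue-2 crashes.
  queue-2 sheds 240 req/s: no online neighbours, lost.
No further crashes.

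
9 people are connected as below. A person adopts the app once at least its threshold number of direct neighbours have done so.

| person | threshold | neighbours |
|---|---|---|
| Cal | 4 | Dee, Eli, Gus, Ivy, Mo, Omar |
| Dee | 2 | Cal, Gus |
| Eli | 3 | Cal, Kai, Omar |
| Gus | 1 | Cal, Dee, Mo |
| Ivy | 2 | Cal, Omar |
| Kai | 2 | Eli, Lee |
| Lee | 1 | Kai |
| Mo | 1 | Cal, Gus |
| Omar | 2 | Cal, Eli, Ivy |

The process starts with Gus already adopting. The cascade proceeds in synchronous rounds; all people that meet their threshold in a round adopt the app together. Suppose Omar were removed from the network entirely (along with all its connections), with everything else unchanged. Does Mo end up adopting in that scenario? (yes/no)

With Omar removed:
Round 1 — Gus adopts the app (initial).
Round 2 — checking thresholds:
  Cal: 1 of 5 neighbours < 4, not yet.
  Dee: 1 of 2 neighbours < 2, not yet.
  Mo: 1 of 2 neighbours ≥ 1, adopts the app.
Round 3 — no new adoptions; cascade stops.

yes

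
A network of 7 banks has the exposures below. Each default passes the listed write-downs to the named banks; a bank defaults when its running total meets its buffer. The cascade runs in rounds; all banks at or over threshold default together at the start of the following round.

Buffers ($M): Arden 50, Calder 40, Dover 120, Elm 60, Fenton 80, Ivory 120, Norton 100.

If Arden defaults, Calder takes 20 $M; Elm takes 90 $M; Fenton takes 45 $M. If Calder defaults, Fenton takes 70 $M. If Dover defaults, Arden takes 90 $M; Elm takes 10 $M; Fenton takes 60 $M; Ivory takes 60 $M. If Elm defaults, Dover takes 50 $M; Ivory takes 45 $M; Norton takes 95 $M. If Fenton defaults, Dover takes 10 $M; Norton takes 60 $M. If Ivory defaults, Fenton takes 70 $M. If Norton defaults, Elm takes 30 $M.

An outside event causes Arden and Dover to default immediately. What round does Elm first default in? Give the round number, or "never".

Round 1 — Arden, Dover default (initial).
  Calder: +20 → 20 < 40
  Elm: +90+10 → 100 ≥ 60
  Fenton: +45+60 → 105 ≥ 80
  Ivory: +60 → 60 < 120
Round 2 — Elm, Fenton default.
  Ivory: +45 → 105 < 120
  Norton: +95+60 → 155 ≥ 100
Round 3 — Norton defaults.
No further defaults.

2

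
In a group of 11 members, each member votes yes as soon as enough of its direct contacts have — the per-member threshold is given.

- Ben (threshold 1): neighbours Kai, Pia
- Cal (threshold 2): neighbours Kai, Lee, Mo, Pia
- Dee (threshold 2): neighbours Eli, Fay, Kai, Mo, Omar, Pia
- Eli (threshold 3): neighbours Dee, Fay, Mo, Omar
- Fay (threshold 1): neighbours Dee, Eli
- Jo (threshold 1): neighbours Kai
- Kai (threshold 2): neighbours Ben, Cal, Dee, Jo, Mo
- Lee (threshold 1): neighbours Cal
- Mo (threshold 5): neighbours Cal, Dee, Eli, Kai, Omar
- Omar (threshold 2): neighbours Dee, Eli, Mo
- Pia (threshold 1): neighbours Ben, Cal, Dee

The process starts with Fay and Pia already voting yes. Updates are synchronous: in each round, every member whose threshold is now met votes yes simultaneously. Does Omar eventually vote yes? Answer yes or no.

no

Round 1 — Fay, Pia vote yes (initial).
Round 2 — checking thresholds:
  Ben: 1 of 2 neighbours ≥ 1, votes yes.
  Cal: 1 of 4 neighbours < 2, below threshold.
  Dee: 2 of 6 neighbours ≥ 2, votes yes.
  Eli: 1 of 4 neighbours < 3, below threshold.
Round 3 — checking thresholds:
  Cal: 1 of 4 neighbours < 2, below threshold.
  Eli: 2 of 4 neighbours < 3, below threshold.
  Kai: 2 of 5 neighbours ≥ 2, votes yes.
  Mo: 1 of 5 neighbours < 5, below threshold.
  Omar: 1 of 3 neighbours < 2, below threshold.
Round 4 — checking thresholds:
  Cal: 2 of 4 neighbours ≥ 2, votes yes.
  Eli: 2 of 4 neighbours < 3, below threshold.
  Jo: 1 of 1 neighbours ≥ 1, votes yes.
  Mo: 2 of 5 neighbours < 5, below threshold.
  Omar: 1 of 3 neighbours < 2, below threshold.
Round 5 — checking thresholds:
  Eli: 2 of 4 neighbours < 3, below threshold.
  Lee: 1 of 1 neighbours ≥ 1, votes yes.
  Mo: 3 of 5 neighbours < 5, below threshold.
  Omar: 1 of 3 neighbours < 2, below threshold.
Round 6 — no new yes votes; cascade stops.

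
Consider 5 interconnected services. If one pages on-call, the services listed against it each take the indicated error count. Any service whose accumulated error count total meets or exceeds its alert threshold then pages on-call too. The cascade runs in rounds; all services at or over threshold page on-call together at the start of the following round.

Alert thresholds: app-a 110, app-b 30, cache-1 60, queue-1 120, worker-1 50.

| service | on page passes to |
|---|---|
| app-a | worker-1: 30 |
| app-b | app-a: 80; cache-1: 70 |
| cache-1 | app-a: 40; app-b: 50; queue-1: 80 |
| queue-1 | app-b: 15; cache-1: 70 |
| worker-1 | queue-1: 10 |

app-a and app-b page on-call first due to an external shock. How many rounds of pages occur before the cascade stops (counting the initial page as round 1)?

2

Round 1 — app-a, app-b page on-call (initial).
  cache-1: +70 → 70 ≥ 60
  worker-1: +30 → 30 < 50
Round 2 — cache-1 pages on-call.
  queue-1: +80 → 80 < 120
No further pages.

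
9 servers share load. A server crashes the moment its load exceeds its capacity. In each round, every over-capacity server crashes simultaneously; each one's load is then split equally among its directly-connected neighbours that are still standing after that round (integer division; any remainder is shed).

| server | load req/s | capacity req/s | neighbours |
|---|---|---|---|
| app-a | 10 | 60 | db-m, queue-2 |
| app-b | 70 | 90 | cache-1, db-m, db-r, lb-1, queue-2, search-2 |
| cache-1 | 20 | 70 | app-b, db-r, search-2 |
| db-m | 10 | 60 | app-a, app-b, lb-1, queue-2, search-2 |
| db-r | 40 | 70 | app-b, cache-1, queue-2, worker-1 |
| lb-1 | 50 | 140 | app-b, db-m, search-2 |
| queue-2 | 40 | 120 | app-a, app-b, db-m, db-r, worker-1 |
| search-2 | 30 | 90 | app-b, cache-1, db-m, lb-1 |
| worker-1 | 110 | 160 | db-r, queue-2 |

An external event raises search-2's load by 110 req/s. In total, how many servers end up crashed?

8

Round 1 — search-2 at 140 > 90. search-2 crashes.
  search-2 sheds 140 req/s to app-b, cache-1, db-m, lb-1: 35 each.
    app-b: 70+35 = 105 > 90
    cache-1: 20+35 = 55 ≤ 70
    db-m: 10+35 = 45 ≤ 60
    lb-1: 50+35 = 85 ≤ 140
Round 2 — app-b crashes.
  app-b sheds 105 req/s to cache-1, db-m, db-r, lb-1, queue-2: 21 each.
    cache-1: 55+21 = 76 > 70
    db-m: 45+21 = 66 > 60
    db-r: 40+21 = 61 ≤ 70
    lb-1: 85+21 = 106 ≤ 140
    queue-2: 40+21 = 61 ≤ 120
Round 3 — cache-1, db-m crash.
  cache-1 sheds 76 req/s to db-r: 76 each.
    db-r: 61+76 = 137 > 70
  db-m sheds 66 req/s to app-a, lb-1, queue-2: 22 each.
    app-a: 10+22 = 32 ≤ 60
    lb-1: 106+22 = 128 ≤ 140
    queue-2: 61+22 = 83 ≤ 120
Round 4 — db-r crashes.
  db-r sheds 137 req/s to queue-2, worker-1: 68 each (1 lost).
    queue-2: 83+68 = 151 > 120
    worker-1: 110+68 = 178 > 160
Round 5 — queue-2, worker-1 crash.
  queue-2 sheds 151 req/s to app-a: 151 each.
    app-a: 32+151 = 183 > 60
  worker-1 sheds 178 req/s: no online neighbours, lost.
Round 6 — app-a crashes.
  app-a sheds 183 req/s: no online neighbours, lost.
No further crashes.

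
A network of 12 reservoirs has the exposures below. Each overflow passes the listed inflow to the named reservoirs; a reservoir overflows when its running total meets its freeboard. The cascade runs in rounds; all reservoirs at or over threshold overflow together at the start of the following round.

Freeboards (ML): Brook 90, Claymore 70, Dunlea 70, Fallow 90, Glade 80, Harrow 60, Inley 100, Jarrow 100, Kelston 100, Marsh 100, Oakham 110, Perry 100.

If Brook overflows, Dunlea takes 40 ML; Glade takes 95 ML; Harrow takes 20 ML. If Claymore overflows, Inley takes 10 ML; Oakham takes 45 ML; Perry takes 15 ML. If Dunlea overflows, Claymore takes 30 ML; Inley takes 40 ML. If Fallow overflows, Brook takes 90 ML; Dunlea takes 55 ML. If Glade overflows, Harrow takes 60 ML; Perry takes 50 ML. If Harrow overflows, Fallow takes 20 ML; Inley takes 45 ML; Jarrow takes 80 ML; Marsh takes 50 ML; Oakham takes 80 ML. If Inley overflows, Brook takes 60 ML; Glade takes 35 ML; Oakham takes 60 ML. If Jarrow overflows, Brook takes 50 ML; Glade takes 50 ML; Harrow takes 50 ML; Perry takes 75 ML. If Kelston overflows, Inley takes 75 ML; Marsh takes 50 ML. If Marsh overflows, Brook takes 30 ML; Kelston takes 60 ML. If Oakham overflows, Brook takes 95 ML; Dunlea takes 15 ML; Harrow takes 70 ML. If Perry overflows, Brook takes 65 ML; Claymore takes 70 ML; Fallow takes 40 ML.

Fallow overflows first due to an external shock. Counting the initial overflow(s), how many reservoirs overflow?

Round 1 — Fallow overflows (initial).
  Brook: +90 → 90 ≥ 90
  Dunlea: +55 → 55 < 70
Round 2 — Brook overflows.
  Dunlea: +40 → 95 ≥ 70
  Glade: +95 → 95 ≥ 80
  Harrow: +20 → 20 < 60
Round 3 — Dunlea, Glade overflow.
  Claymore: +30 → 30 < 70
  Harrow: +60 → 80 ≥ 60
  Inley: +40 → 40 < 100
  Perry: +50 → 50 < 100
Round 4 — Harrow overflows.
  Inley: +45 → 85 < 100
  Jarrow: +80 → 80 < 100
  Marsh: +50 → 50 < 100
  Oakham: +80 → 80 < 110
No further overflows.

5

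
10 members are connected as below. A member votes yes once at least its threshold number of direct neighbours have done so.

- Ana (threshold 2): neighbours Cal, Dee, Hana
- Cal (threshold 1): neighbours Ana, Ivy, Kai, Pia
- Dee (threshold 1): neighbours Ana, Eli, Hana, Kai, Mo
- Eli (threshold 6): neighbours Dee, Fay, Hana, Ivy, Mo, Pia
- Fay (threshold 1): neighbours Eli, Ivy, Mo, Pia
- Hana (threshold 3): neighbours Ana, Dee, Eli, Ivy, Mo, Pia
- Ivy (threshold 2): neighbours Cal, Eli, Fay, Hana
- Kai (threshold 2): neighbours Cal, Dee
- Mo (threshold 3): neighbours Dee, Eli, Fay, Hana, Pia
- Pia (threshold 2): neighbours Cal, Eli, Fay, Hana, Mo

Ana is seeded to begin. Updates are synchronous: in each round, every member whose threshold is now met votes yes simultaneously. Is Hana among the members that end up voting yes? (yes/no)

no

Round 1 — Ana votes yes (initial).
Round 2 — checking thresholds:
  Cal: 1 of 4 neighbours ≥ 1, votes yes.
  Dee: 1 of 5 neighbours ≥ 1, votes yes.
  Hana: 1 of 6 neighbours < 3, holds.
Round 3 — checking thresholds:
  Eli: 1 of 6 neighbours < 6, holds.
  Hana: 2 of 6 neighbours < 3, holds.
  Ivy: 1 of 4 neighbours < 2, holds.
  Kai: 2 of 2 neighbours ≥ 2, votes yes.
  Mo: 1 of 5 neighbours < 3, holds.
  Pia: 1 of 5 neighbours < 2, holds.
Round 4 — no new yes votes; cascade stops.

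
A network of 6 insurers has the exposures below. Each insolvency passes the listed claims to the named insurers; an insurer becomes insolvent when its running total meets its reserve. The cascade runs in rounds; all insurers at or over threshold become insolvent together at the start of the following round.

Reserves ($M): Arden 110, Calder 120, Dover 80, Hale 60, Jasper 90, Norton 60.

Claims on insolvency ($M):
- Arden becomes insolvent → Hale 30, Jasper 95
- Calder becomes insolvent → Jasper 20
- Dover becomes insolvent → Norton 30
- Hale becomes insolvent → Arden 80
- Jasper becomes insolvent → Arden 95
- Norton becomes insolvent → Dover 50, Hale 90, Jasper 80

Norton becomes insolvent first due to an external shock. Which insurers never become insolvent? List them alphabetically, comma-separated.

Round 1 — Norton becomes insolvent (initial).
  Dover: +50 → 50 < 80
  Hale: +90 → 90 ≥ 60
  Jasper: +80 → 80 < 90
Round 2 — Hale becomes insolvent.
  Arden: +80 → 80 < 110
No further insolvencies.

Arden, Calder, Dover, Jasper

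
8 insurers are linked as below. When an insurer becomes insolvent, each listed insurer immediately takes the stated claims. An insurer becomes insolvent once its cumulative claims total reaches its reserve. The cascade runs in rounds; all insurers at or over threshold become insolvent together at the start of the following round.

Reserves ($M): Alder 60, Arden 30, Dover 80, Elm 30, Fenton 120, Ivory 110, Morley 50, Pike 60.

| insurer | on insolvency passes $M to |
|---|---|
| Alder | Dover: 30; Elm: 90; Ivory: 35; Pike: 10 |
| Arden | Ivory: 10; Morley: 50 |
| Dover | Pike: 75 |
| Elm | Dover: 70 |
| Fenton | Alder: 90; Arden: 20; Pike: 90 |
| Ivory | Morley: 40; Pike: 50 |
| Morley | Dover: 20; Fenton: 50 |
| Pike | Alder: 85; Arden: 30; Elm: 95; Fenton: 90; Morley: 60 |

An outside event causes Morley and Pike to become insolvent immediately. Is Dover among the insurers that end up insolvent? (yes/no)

yes

Round 1 — Morley, Pike become insolvent (initial).
  Alder: +85 → 85 ≥ 60
  Arden: +30 → 30 ≥ 30
  Dover: +20 → 20 < 80
  Elm: +95 → 95 ≥ 30
  Fenton: +50+90 → 140 ≥ 120
Round 2 — Alder, Arden, Elm, Fenton become insolvent.
  Dover: +30+70 → 120 ≥ 80
  Ivory: +35+10 → 45 < 110
Round 3 — Dover becomes insolvent.
No further insolvencies.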